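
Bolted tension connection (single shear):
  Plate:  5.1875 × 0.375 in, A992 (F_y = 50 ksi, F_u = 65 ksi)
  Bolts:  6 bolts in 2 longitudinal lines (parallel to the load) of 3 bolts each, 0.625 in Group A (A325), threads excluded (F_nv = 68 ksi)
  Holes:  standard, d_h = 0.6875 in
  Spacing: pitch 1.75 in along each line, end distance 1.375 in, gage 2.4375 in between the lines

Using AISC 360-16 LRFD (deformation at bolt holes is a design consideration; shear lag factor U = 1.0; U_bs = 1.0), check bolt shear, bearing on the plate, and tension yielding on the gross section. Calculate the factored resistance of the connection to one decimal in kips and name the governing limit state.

Bolt shear: A_b = π(0.625)²/4 = 0.3068 in². φR_n = 0.75 × 68 × 0.3068 × 6 × 1 = 93.9 kips.
Bearing (0.375 in plate, F_u = 65 ksi): end bolts L_c = 1.375 − 0.6875/2 = 1.03125, R_n = min(1.2×1.03125×0.375×65, 2.4×0.625×0.375×65) = 30.164 kips/bolt; interior L_c = 1.75 − 0.6875 = 1.0625, R_n = 31.078 kips/bolt. φR_n = 0.75 × (2×30.164 + 4×31.078) = 138.5 kips.
Tension yield (gross): A_g = 5.1875×0.375 = 1.9453 in². φR_n = 0.90 × 50 × 1.9453 = 87.5 kips.
Governing: min(93.9, 138.5, 87.5) = 87.5 kips → gross-section yield.

87.5 kips (gross-section yield governs)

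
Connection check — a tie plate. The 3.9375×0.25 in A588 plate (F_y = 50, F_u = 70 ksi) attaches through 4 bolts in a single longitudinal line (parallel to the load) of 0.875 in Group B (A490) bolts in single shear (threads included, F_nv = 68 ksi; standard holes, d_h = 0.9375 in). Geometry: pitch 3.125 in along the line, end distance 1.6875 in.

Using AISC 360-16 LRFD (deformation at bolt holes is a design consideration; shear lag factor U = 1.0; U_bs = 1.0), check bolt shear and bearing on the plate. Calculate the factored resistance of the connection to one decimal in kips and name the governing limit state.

Bolt shear: A_b = π(0.875)²/4 = 0.60132 in². φR_n = 0.75 × 68 × 0.60132 × 4 × 1 = 122.7 kips.
Bearing (0.25 in plate, F_u = 70 ksi): end bolts L_c = 1.6875 − 0.9375/2 = 1.21875, R_n = min(1.2×1.21875×0.25×70, 2.4×0.875×0.25×70) = 25.594 kips/bolt; interior L_c = 3.125 − 0.9375 = 2.1875, R_n = 36.75 kips/bolt. φR_n = 0.75 × (1×25.594 + 3×36.75) = 101.9 kips.
Governing: min(122.7, 101.9) = 101.9 kips → bearing.

101.9 kips (bearing governs)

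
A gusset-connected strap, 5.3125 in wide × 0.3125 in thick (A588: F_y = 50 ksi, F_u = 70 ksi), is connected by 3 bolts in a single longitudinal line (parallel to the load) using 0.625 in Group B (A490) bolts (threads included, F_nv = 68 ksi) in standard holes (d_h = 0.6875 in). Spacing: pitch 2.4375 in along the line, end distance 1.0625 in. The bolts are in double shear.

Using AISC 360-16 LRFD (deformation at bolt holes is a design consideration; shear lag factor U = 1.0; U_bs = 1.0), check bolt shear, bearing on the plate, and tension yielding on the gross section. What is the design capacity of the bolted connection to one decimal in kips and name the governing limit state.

Bolt shear: A_b = π(0.625)²/4 = 0.3068 in². φR_n = 0.75 × 68 × 0.3068 × 3 × 2 = 93.9 kips.
Bearing (0.3125 in plate, F_u = 70 ksi): end bolts L_c = 1.0625 − 0.6875/2 = 0.71875, R_n = min(1.2×0.71875×0.3125×70, 2.4×0.625×0.3125×70) = 18.867 kips/bolt; interior L_c = 2.4375 − 0.6875 = 1.75, R_n = 32.813 kips/bolt. φR_n = 0.75 × (1×18.867 + 2×32.813) = 63.4 kips.
Tension yield (gross): A_g = 5.3125×0.3125 = 1.6602 in². φR_n = 0.90 × 50 × 1.6602 = 74.7 kips.
Governing: min(93.9, 63.4, 74.7) = 63.4 kips → bearing.

63.4 kips (bearing governs)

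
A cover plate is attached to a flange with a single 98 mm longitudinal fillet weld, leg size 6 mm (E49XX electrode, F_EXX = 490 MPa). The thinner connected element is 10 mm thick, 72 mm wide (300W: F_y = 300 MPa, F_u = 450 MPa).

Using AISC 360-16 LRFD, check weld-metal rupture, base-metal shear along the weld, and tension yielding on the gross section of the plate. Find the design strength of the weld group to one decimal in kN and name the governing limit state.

91.7 kN (weld metal governs)

Weld metal: throat = 0.707×6 = 4.242 mm, L = 98 mm. φR_n = 0.75 × 0.6 × 490 × 4.242 × 98 = 91.7 kN.
Base metal shear (10 mm plate): yield φR_n = 1.0×0.6×300×10×98 = 176.4 kN; rupture φR_n = 0.75×0.6×450×10×98 = 198.5 kN; take 176.4 kN (yield).
Tension yield (gross): A_g = 72×10 = 720 mm². φR_n = 0.90 × 300 × 720 = 194.4 kN.
Governing: min(91.7, 176.4, 194.4) = 91.7 kN → weld metal.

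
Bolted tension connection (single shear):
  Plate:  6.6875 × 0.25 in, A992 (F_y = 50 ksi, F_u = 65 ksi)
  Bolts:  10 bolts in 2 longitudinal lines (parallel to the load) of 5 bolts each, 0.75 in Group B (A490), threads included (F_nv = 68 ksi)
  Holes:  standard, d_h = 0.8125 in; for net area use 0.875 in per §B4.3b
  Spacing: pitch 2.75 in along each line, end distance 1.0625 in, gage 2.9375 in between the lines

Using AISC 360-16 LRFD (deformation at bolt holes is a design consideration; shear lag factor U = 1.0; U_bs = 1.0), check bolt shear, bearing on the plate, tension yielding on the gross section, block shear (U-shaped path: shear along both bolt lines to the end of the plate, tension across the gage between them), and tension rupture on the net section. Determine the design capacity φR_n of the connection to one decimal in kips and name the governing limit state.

60.2 kips (net-section rupture governs)

Bolt shear: A_b = π(0.75)²/4 = 0.44179 in². φR_n = 0.75 × 68 × 0.44179 × 10 × 1 = 225.3 kips.
Bearing (0.25 in plate, F_u = 65 ksi): end bolts L_c = 1.0625 − 0.8125/2 = 0.65625, R_n = min(1.2×0.65625×0.25×65, 2.4×0.75×0.25×65) = 12.797 kips/bolt; interior L_c = 2.75 − 0.8125 = 1.9375, R_n = 29.25 kips/bolt. φR_n = 0.75 × (2×12.797 + 8×29.25) = 194.7 kips.
Tension yield (gross): A_g = 6.6875×0.25 = 1.6719 in². φR_n = 0.90 × 50 × 1.6719 = 75.2 kips.
Block shear: shear path 2×[1.0625+4×2.75] = 2×12.0625 in, A_gv = 6.0313, A_nv = 2×(12.0625 − 4.5×0.875)×0.25 = 4.0625 in²; tension across gage: (2.9375 − 1×0.875)×0.25 = 0.51563 in². R_n = min(0.6×65×4.0625, 0.6×50×6.0313) + 1.0×65×0.51563 = min(158.44, 180.94) + 33.516 = 191.96 kips. φR_n = 0.75 × 191.96 = 144.0 kips.
Tension rupture (net): A_n = (6.6875 − 2×0.875)×0.25 = 1.2344 in² (U = 1.0, A_e = A_n). φR_n = 0.75 × 65 × 1.2344 = 60.2 kips.
Governing: min(225.3, 194.7, 75.2, 144.0, 60.2) = 60.2 kips → net-section rupture.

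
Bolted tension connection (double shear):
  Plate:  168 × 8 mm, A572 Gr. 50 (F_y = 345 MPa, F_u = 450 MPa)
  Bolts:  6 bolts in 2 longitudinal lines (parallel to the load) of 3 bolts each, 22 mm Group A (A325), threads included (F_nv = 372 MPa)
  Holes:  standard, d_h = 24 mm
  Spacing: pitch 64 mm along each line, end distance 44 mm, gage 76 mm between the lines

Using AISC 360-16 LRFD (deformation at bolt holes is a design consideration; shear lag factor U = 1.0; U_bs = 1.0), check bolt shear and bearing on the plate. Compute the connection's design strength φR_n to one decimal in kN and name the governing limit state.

Bolt shear: A_b = π(22)²/4 = 380.13 mm². φR_n = 0.75 × 372 × 380.13 × 6 × 2 = 1272.7 kN.
Bearing (8 mm plate, F_u = 450 MPa): end bolts L_c = 44 − 24/2 = 32, R_n = min(1.2×32×8×450, 2.4×22×8×450) = 138.24 kN/bolt; interior L_c = 64 − 24 = 40, R_n = 172.8 kN/bolt. φR_n = 0.75 × (2×138.24 + 4×172.8) = 725.8 kN.
Governing: min(1272.7, 725.8) = 725.8 kN → bearing.

725.8 kN (bearing governs)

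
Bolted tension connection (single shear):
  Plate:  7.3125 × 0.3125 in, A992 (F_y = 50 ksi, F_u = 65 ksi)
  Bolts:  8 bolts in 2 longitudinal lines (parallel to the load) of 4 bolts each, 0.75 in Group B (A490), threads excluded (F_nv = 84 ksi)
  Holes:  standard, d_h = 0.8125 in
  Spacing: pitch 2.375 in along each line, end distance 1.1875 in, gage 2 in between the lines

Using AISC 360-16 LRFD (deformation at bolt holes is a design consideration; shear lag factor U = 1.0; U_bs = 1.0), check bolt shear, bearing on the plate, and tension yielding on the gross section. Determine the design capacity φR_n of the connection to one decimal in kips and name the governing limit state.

102.8 kips (gross-section yield governs)

Bolt shear: A_b = π(0.75)²/4 = 0.44179 in². φR_n = 0.75 × 84 × 0.44179 × 8 × 1 = 222.7 kips.
Bearing (0.3125 in plate, F_u = 65 ksi): end bolts L_c = 1.1875 − 0.8125/2 = 0.78125, R_n = min(1.2×0.78125×0.3125×65, 2.4×0.75×0.3125×65) = 19.043 kips/bolt; interior L_c = 2.375 − 0.8125 = 1.5625, R_n = 36.563 kips/bolt. φR_n = 0.75 × (2×19.043 + 6×36.563) = 193.1 kips.
Tension yield (gross): A_g = 7.3125×0.3125 = 2.2852 in². φR_n = 0.90 × 50 × 2.2852 = 102.8 kips.
Governing: min(222.7, 193.1, 102.8) = 102.8 kips → gross-section yield.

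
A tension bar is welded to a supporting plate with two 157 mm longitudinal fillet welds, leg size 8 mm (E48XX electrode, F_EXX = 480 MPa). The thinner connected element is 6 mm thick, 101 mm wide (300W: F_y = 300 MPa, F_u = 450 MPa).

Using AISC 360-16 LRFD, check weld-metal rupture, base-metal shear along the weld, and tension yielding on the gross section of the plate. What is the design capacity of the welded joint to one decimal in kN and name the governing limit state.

Weld metal: throat = 0.707×8 = 5.656 mm, L = 2×157 = 314 mm. φR_n = 0.75 × 0.6 × 480 × 5.656 × 314 = 383.6 kN.
Base metal shear (6 mm plate): yield φR_n = 1.0×0.6×300×6×314 = 339.1 kN; rupture φR_n = 0.75×0.6×450×6×314 = 381.5 kN; take 339.1 kN (yield).
Tension yield (gross): A_g = 101×6 = 606 mm². φR_n = 0.90 × 300 × 606 = 163.6 kN.
Governing: min(383.6, 339.1, 163.6) = 163.6 kN → gross-section yield.

163.6 kN (gross-section yield governs)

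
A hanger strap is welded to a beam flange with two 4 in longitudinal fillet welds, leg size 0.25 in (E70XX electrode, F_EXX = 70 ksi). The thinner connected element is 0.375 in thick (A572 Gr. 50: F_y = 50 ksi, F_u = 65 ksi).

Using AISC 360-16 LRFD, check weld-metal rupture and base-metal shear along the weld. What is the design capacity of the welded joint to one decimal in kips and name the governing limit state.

44.5 kips (weld metal governs)

Weld metal: throat = 0.707×0.25 = 0.17675 in, L = 2×4 = 8 in. φR_n = 0.75 × 0.6 × 70 × 0.17675 × 8 = 44.5 kips.
Base metal shear (0.375 in plate): yield φR_n = 1.0×0.6×50×0.375×8 = 90.0 kips; rupture φR_n = 0.75×0.6×65×0.375×8 = 87.8 kips; take 87.8 kips (rupture).
Governing: min(44.5, 87.8) = 44.5 kips → weld metal.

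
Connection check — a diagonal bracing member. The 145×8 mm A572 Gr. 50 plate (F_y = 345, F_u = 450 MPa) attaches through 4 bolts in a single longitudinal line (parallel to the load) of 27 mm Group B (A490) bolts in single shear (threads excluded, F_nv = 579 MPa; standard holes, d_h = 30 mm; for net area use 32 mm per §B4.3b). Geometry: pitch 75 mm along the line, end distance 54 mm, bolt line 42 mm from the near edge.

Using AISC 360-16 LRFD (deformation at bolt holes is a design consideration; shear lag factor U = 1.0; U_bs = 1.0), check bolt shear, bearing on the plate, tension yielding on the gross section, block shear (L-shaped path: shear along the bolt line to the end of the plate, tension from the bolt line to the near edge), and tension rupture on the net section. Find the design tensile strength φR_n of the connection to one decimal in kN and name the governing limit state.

Bolt shear: A_b = π(27)²/4 = 572.56 mm². φR_n = 0.75 × 579 × 572.56 × 4 × 1 = 994.5 kN.
Bearing (8 mm plate, F_u = 450 MPa): end bolts L_c = 54 − 30/2 = 39, R_n = min(1.2×39×8×450, 2.4×27×8×450) = 168.48 kN/bolt; interior L_c = 75 − 30 = 45, R_n = 194.4 kN/bolt. φR_n = 0.75 × (1×168.48 + 3×194.4) = 563.8 kN.
Tension yield (gross): A_g = 145×8 = 1160 mm². φR_n = 0.90 × 345 × 1160 = 360.2 kN.
Block shear: shear path 1×[54+3×75] = 1×279 mm, A_gv = 2232, A_nv = 1×(279 − 3.5×32)×8 = 1336 mm²; tension to near edge: (42 − 0.5×32)×8 = 208 mm². R_n = min(0.6×450×1336, 0.6×345×2232) + 1.0×450×208 = min(360.72, 462.02) + 93.6 = 454.32 kN. φR_n = 0.75 × 454.32 = 340.7 kN.
Tension rupture (net): A_n = (145 − 1×32)×8 = 904 mm² (U = 1.0, A_e = A_n). φR_n = 0.75 × 450 × 904 = 305.1 kN.
Governing: min(994.5, 563.8, 360.2, 340.7, 305.1) = 305.1 kN → net-section rupture.

305.1 kN (net-section rupture governs)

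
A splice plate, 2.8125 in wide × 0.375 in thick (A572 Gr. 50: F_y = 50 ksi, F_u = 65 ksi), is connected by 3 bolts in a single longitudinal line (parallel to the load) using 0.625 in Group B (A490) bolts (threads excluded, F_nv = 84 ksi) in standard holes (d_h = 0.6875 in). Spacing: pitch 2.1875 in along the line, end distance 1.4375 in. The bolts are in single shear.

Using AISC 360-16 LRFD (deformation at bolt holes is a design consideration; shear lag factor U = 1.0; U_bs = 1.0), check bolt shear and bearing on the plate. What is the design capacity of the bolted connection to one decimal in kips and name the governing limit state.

Bolt shear: A_b = π(0.625)²/4 = 0.3068 in². φR_n = 0.75 × 84 × 0.3068 × 3 × 1 = 58.0 kips.
Bearing (0.375 in plate, F_u = 65 ksi): end bolts L_c = 1.4375 − 0.6875/2 = 1.09375, R_n = min(1.2×1.09375×0.375×65, 2.4×0.625×0.375×65) = 31.992 kips/bolt; interior L_c = 2.1875 − 0.6875 = 1.5, R_n = 36.563 kips/bolt. φR_n = 0.75 × (1×31.992 + 2×36.563) = 78.8 kips.
Governing: min(58.0, 78.8) = 58.0 kips → bolt shear.

58.0 kips (bolt shear governs)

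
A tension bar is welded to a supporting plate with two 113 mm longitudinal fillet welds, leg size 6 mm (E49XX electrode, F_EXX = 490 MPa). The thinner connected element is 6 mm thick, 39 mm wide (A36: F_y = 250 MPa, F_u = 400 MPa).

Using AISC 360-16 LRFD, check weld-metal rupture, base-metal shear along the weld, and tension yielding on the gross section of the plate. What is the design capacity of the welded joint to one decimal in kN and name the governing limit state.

52.7 kN (gross-section yield governs)

Weld metal: throat = 0.707×6 = 4.242 mm, L = 2×113 = 226 mm. φR_n = 0.75 × 0.6 × 490 × 4.242 × 226 = 211.4 kN.
Base metal shear (6 mm plate): yield φR_n = 1.0×0.6×250×6×226 = 203.4 kN; rupture φR_n = 0.75×0.6×400×6×226 = 244.1 kN; take 203.4 kN (yield).
Tension yield (gross): A_g = 39×6 = 234 mm². φR_n = 0.90 × 250 × 234 = 52.7 kN.
Governing: min(211.4, 203.4, 52.7) = 52.7 kN → gross-section yield.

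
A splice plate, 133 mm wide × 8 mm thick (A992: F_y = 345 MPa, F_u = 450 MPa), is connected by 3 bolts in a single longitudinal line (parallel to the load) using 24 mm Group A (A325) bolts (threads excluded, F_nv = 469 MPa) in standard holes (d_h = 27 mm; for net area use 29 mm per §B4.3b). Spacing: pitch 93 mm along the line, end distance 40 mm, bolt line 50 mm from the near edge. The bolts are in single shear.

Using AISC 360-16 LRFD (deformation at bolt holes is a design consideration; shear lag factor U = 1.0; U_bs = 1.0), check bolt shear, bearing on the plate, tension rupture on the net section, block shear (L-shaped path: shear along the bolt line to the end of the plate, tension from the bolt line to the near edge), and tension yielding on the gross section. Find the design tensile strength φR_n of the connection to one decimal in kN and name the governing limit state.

280.8 kN (net-section rupture governs)

Bolt shear: A_b = π(24)²/4 = 452.39 mm². φR_n = 0.75 × 469 × 452.39 × 3 × 1 = 477.4 kN.
Bearing (8 mm plate, F_u = 450 MPa): end bolts L_c = 40 − 27/2 = 26.5, R_n = min(1.2×26.5×8×450, 2.4×24×8×450) = 114.48 kN/bolt; interior L_c = 93 − 27 = 66, R_n = 207.36 kN/bolt. φR_n = 0.75 × (1×114.48 + 2×207.36) = 396.9 kN.
Tension rupture (net): A_n = (133 − 1×29)×8 = 832 mm² (U = 1.0, A_e = A_n). φR_n = 0.75 × 450 × 832 = 280.8 kN.
Block shear: shear path 1×[40+2×93] = 1×226 mm, A_gv = 1808, A_nv = 1×(226 − 2.5×29)×8 = 1228 mm²; tension to near edge: (50 − 0.5×29)×8 = 284 mm². R_n = min(0.6×450×1228, 0.6×345×1808) + 1.0×450×284 = min(331.56, 374.26) + 127.8 = 459.36 kN. φR_n = 0.75 × 459.36 = 344.5 kN.
Tension yield (gross): A_g = 133×8 = 1064 mm². φR_n = 0.90 × 345 × 1064 = 330.4 kN.
Governing: min(477.4, 396.9, 280.8, 344.5, 330.4) = 280.8 kN → net-section rupture.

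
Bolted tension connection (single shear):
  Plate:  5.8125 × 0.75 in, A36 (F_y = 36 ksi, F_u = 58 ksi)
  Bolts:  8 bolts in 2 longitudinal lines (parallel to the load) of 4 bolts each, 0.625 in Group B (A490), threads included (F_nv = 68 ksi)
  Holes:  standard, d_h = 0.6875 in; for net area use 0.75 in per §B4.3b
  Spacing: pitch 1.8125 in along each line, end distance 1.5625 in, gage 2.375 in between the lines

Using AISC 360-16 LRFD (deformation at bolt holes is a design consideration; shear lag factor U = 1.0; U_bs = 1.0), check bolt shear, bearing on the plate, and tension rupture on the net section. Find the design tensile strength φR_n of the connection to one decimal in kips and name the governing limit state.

125.2 kips (bolt shear governs)

Bolt shear: A_b = π(0.625)²/4 = 0.3068 in². φR_n = 0.75 × 68 × 0.3068 × 8 × 1 = 125.2 kips.
Bearing (0.75 in plate, F_u = 58 ksi): end bolts L_c = 1.5625 − 0.6875/2 = 1.21875, R_n = min(1.2×1.21875×0.75×58, 2.4×0.625×0.75×58) = 63.619 kips/bolt; interior L_c = 1.8125 − 0.6875 = 1.125, R_n = 58.725 kips/bolt. φR_n = 0.75 × (2×63.619 + 6×58.725) = 359.7 kips.
Tension rupture (net): A_n = (5.8125 − 2×0.75)×0.75 = 3.2344 in² (U = 1.0, A_e = A_n). φR_n = 0.75 × 58 × 3.2344 = 140.7 kips.
Governing: min(125.2, 359.7, 140.7) = 125.2 kips → bolt shear.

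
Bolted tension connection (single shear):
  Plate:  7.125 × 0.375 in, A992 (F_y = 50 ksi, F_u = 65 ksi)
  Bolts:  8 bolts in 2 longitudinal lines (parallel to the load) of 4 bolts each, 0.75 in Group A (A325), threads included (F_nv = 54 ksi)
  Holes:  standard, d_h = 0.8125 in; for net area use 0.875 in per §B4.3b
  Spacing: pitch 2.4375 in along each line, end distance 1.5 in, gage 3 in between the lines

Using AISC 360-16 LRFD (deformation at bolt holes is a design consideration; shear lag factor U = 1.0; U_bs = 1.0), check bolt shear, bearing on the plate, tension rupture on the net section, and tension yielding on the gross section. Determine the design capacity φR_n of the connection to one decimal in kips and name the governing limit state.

Bolt shear: A_b = π(0.75)²/4 = 0.44179 in². φR_n = 0.75 × 54 × 0.44179 × 8 × 1 = 143.1 kips.
Bearing (0.375 in plate, F_u = 65 ksi): end bolts L_c = 1.5 − 0.8125/2 = 1.09375, R_n = min(1.2×1.09375×0.375×65, 2.4×0.75×0.375×65) = 31.992 kips/bolt; interior L_c = 2.4375 − 0.8125 = 1.625, R_n = 43.875 kips/bolt. φR_n = 0.75 × (2×31.992 + 6×43.875) = 245.4 kips.
Tension rupture (net): A_n = (7.125 − 2×0.875)×0.375 = 2.0156 in² (U = 1.0, A_e = A_n). φR_n = 0.75 × 65 × 2.0156 = 98.3 kips.
Tension yield (gross): A_g = 7.125×0.375 = 2.6719 in². φR_n = 0.90 × 50 × 2.6719 = 120.2 kips.
Governing: min(143.1, 245.4, 98.3, 120.2) = 98.3 kips → net-section rupture.

98.3 kips (net-section rupture governs)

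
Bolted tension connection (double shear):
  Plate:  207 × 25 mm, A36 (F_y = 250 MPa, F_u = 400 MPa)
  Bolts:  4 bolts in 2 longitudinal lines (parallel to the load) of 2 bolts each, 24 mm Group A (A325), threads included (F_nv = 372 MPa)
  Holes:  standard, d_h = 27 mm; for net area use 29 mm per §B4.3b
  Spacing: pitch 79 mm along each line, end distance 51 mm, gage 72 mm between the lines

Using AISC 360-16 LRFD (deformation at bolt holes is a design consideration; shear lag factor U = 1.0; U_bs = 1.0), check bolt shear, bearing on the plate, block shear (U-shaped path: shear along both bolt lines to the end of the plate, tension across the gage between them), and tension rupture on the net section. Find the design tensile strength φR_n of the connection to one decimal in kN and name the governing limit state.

Bolt shear: A_b = π(24)²/4 = 452.39 mm². φR_n = 0.75 × 372 × 452.39 × 4 × 2 = 1009.7 kN.
Bearing (25 mm plate, F_u = 400 MPa): end bolts L_c = 51 − 27/2 = 37.5, R_n = min(1.2×37.5×25×400, 2.4×24×25×400) = 450 kN/bolt; interior L_c = 79 − 27 = 52, R_n = 576 kN/bolt. φR_n = 0.75 × (2×450 + 2×576) = 1539.0 kN.
Block shear: shear path 2×[51+1×79] = 2×130 mm, A_gv = 6500, A_nv = 2×(130 − 1.5×29)×25 = 4325 mm²; tension across gage: (72 − 1×29)×25 = 1075 mm². R_n = min(0.6×400×4325, 0.6×250×6500) + 1.0×400×1075 = min(1038, 975) + 430 = 1405 kN. φR_n = 0.75 × 1405 = 1053.8 kN.
Tension rupture (net): A_n = (207 − 2×29)×25 = 3725 mm² (U = 1.0, A_e = A_n). φR_n = 0.75 × 400 × 3725 = 1117.5 kN.
Governing: min(1009.7, 1539.0, 1053.8, 1117.5) = 1009.7 kN → bolt shear.

1009.7 kN (bolt shear governs)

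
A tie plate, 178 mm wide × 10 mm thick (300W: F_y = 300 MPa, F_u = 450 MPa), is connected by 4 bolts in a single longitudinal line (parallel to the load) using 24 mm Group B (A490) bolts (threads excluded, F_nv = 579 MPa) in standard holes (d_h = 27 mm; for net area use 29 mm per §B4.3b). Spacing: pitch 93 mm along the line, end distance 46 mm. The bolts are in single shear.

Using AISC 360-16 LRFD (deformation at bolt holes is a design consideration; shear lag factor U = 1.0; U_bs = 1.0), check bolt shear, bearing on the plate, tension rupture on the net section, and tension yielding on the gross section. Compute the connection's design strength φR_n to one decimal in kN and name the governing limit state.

480.6 kN (gross-section yield governs)

Bolt shear: A_b = π(24)²/4 = 452.39 mm². φR_n = 0.75 × 579 × 452.39 × 4 × 1 = 785.8 kN.
Bearing (10 mm plate, F_u = 450 MPa): end bolts L_c = 46 − 27/2 = 32.5, R_n = min(1.2×32.5×10×450, 2.4×24×10×450) = 175.5 kN/bolt; interior L_c = 93 − 27 = 66, R_n = 259.2 kN/bolt. φR_n = 0.75 × (1×175.5 + 3×259.2) = 714.8 kN.
Tension rupture (net): A_n = (178 − 1×29)×10 = 1490 mm² (U = 1.0, A_e = A_n). φR_n = 0.75 × 450 × 1490 = 502.9 kN.
Tension yield (gross): A_g = 178×10 = 1780 mm². φR_n = 0.90 × 300 × 1780 = 480.6 kN.
Governing: min(785.8, 714.8, 502.9, 480.6) = 480.6 kN → gross-section yield.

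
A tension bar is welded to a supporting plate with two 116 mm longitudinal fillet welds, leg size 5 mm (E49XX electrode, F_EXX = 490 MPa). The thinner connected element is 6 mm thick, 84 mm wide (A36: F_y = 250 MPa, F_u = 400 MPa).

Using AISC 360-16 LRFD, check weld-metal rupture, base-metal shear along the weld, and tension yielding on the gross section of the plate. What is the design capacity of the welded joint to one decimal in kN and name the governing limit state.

Weld metal: throat = 0.707×5 = 3.535 mm, L = 2×116 = 232 mm. φR_n = 0.75 × 0.6 × 490 × 3.535 × 232 = 180.8 kN.
Base metal shear (6 mm plate): yield φR_n = 1.0×0.6×250×6×232 = 208.8 kN; rupture φR_n = 0.75×0.6×400×6×232 = 250.6 kN; take 208.8 kN (yield).
Tension yield (gross): A_g = 84×6 = 504 mm². φR_n = 0.90 × 250 × 504 = 113.4 kN.
Governing: min(180.8, 208.8, 113.4) = 113.4 kN → gross-section yield.

113.4 kN (gross-section yield governs)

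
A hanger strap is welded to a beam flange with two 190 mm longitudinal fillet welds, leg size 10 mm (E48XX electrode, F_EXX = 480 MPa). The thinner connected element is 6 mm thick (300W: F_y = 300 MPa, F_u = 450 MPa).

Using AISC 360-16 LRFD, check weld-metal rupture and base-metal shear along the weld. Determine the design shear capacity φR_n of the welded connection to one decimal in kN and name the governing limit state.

410.4 kN (base-metal shear governs)

Weld metal: throat = 0.707×10 = 7.07 mm, L = 2×190 = 380 mm. φR_n = 0.75 × 0.6 × 480 × 7.07 × 380 = 580.3 kN.
Base metal shear (6 mm plate): yield φR_n = 1.0×0.6×300×6×380 = 410.4 kN; rupture φR_n = 0.75×0.6×450×6×380 = 461.7 kN; take 410.4 kN (yield).
Governing: min(580.3, 410.4) = 410.4 kN → base-metal shear.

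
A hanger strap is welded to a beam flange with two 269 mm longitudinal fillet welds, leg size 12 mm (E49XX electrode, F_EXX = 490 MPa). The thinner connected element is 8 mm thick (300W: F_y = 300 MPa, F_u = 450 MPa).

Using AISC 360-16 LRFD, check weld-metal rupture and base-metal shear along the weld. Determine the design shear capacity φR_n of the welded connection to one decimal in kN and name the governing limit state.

774.7 kN (base-metal shear governs)

Weld metal: throat = 0.707×12 = 8.484 mm, L = 2×269 = 538 mm. φR_n = 0.75 × 0.6 × 490 × 8.484 × 538 = 1006.4 kN.
Base metal shear (8 mm plate): yield φR_n = 1.0×0.6×300×8×538 = 774.7 kN; rupture φR_n = 0.75×0.6×450×8×538 = 871.6 kN; take 774.7 kN (yield).
Governing: min(1006.4, 774.7) = 774.7 kN → base-metal shear.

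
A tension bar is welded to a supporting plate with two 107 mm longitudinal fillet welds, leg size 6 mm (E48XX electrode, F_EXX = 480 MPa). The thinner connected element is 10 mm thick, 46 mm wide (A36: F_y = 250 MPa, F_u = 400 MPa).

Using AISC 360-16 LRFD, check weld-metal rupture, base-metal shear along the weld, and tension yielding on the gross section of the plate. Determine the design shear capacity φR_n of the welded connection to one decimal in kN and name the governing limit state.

Weld metal: throat = 0.707×6 = 4.242 mm, L = 2×107 = 214 mm. φR_n = 0.75 × 0.6 × 480 × 4.242 × 214 = 196.1 kN.
Base metal shear (10 mm plate): yield φR_n = 1.0×0.6×250×10×214 = 321.0 kN; rupture φR_n = 0.75×0.6×400×10×214 = 385.2 kN; take 321.0 kN (yield).
Tension yield (gross): A_g = 46×10 = 460 mm². φR_n = 0.90 × 250 × 460 = 103.5 kN.
Governing: min(196.1, 321.0, 103.5) = 103.5 kN → gross-section yield.

103.5 kN (gross-section yield governs)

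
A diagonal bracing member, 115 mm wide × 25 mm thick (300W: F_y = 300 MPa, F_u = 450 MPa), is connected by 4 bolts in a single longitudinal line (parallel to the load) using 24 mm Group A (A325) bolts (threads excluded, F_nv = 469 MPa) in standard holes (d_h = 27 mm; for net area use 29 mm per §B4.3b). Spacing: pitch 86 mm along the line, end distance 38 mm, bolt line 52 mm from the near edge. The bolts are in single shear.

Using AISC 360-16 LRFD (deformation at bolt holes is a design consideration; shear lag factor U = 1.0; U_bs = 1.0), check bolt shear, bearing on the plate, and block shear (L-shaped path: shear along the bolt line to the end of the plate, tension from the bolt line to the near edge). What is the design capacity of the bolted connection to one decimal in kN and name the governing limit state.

636.5 kN (bolt shear governs)

Bolt shear: A_b = π(24)²/4 = 452.39 mm². φR_n = 0.75 × 469 × 452.39 × 4 × 1 = 636.5 kN.
Bearing (25 mm plate, F_u = 450 MPa): end bolts L_c = 38 − 27/2 = 24.5, R_n = min(1.2×24.5×25×450, 2.4×24×25×450) = 330.75 kN/bolt; interior L_c = 86 − 27 = 59, R_n = 648 kN/bolt. φR_n = 0.75 × (1×330.75 + 3×648) = 1706.1 kN.
Block shear: shear path 1×[38+3×86] = 1×296 mm, A_gv = 7400, A_nv = 1×(296 − 3.5×29)×25 = 4862.5 mm²; tension to near edge: (52 − 0.5×29)×25 = 937.5 mm². R_n = min(0.6×450×4862.5, 0.6×300×7400) + 1.0×450×937.5 = min(1312.9, 1332) + 421.88 = 1734.8 kN. φR_n = 0.75 × 1734.8 = 1301.1 kN.
Governing: min(636.5, 1706.1, 1301.1) = 636.5 kN → bolt shear.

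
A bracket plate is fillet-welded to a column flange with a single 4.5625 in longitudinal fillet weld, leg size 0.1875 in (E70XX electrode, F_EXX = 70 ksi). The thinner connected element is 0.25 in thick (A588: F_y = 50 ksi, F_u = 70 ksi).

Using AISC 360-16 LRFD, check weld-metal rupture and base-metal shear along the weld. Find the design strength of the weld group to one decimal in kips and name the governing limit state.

Weld metal: throat = 0.707×0.1875 = 0.13256 in, L = 4.5625 in. φR_n = 0.75 × 0.6 × 70 × 0.13256 × 4.5625 = 19.1 kips.
Base metal shear (0.25 in plate): yield φR_n = 1.0×0.6×50×0.25×4.5625 = 34.2 kips; rupture φR_n = 0.75×0.6×70×0.25×4.5625 = 35.9 kips; take 34.2 kips (yield).
Governing: min(19.1, 34.2) = 19.1 kips → weld metal.

19.1 kips (weld metal governs)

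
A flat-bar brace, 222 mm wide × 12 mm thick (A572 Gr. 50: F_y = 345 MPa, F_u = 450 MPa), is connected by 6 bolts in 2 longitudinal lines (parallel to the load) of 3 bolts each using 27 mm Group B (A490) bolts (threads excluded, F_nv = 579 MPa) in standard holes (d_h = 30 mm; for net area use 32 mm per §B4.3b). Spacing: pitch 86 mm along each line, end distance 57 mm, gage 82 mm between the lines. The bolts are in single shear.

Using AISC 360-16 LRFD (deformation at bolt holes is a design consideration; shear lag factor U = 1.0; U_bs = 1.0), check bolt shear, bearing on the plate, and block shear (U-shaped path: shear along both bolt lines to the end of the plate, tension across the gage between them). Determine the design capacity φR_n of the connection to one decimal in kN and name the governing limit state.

Bolt shear: A_b = π(27)²/4 = 572.56 mm². φR_n = 0.75 × 579 × 572.56 × 6 × 1 = 1491.8 kN.
Bearing (12 mm plate, F_u = 450 MPa): end bolts L_c = 57 − 30/2 = 42, R_n = min(1.2×42×12×450, 2.4×27×12×450) = 272.16 kN/bolt; interior L_c = 86 − 30 = 56, R_n = 349.92 kN/bolt. φR_n = 0.75 × (2×272.16 + 4×349.92) = 1458.0 kN.
Block shear: shear path 2×[57+2×86] = 2×229 mm, A_gv = 5496, A_nv = 2×(229 − 2.5×32)×12 = 3576 mm²; tension across gage: (82 − 1×32)×12 = 600 mm². R_n = min(0.6×450×3576, 0.6×345×5496) + 1.0×450×600 = min(965.52, 1137.7) + 270 = 1235.5 kN. φR_n = 0.75 × 1235.5 = 926.6 kN.
Governing: min(1491.8, 1458.0, 926.6) = 926.6 kN → block shear.

926.6 kN (block shear governs)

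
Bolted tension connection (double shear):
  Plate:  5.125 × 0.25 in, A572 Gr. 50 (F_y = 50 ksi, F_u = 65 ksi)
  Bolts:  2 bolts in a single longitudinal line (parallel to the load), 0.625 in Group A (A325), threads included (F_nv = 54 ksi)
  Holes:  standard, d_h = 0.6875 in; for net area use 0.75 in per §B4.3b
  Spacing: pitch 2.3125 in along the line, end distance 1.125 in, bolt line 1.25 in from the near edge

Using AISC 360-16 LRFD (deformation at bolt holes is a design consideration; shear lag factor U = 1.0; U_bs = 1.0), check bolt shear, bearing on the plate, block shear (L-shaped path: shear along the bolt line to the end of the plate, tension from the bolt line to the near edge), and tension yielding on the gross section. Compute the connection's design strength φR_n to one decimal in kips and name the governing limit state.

Bolt shear: A_b = π(0.625)²/4 = 0.3068 in². φR_n = 0.75 × 54 × 0.3068 × 2 × 2 = 49.7 kips.
Bearing (0.25 in plate, F_u = 65 ksi): end bolts L_c = 1.125 − 0.6875/2 = 0.78125, R_n = min(1.2×0.78125×0.25×65, 2.4×0.625×0.25×65) = 15.234 kips/bolt; interior L_c = 2.3125 − 0.6875 = 1.625, R_n = 24.375 kips/bolt. φR_n = 0.75 × (1×15.234 + 1×24.375) = 29.7 kips.
Block shear: shear path 1×[1.125+1×2.3125] = 1×3.4375 in, A_gv = 0.85938, A_nv = 1×(3.4375 − 1.5×0.75)×0.25 = 0.57813 in²; tension to near edge: (1.25 − 0.5×0.75)×0.25 = 0.21875 in². R_n = min(0.6×65×0.57813, 0.6×50×0.85938) + 1.0×65×0.21875 = min(22.547, 25.781) + 14.219 = 36.766 kips. φR_n = 0.75 × 36.766 = 27.6 kips.
Tension yield (gross): A_g = 5.125×0.25 = 1.2813 in². φR_n = 0.90 × 50 × 1.2813 = 57.7 kips.
Governing: min(49.7, 29.7, 27.6, 57.7) = 27.6 kips → block shear.

27.6 kips (block shear governs)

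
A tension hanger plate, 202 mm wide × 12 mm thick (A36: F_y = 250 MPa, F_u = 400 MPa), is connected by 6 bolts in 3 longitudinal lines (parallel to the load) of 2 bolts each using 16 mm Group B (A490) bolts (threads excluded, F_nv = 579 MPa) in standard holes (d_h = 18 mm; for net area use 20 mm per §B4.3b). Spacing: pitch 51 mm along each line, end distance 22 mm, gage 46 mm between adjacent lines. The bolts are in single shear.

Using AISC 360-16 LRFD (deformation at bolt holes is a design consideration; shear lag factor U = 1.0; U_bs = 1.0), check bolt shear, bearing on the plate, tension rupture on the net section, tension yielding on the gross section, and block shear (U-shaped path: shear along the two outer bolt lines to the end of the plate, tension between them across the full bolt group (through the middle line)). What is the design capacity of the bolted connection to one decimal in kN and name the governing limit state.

Bolt shear: A_b = π(16)²/4 = 201.06 mm². φR_n = 0.75 × 579 × 201.06 × 6 × 1 = 523.9 kN.
Bearing (12 mm plate, F_u = 400 MPa): end bolts L_c = 22 − 18/2 = 13, R_n = min(1.2×13×12×400, 2.4×16×12×400) = 74.88 kN/bolt; interior L_c = 51 − 18 = 33, R_n = 184.32 kN/bolt. φR_n = 0.75 × (3×74.88 + 3×184.32) = 583.2 kN.
Tension rupture (net): A_n = (202 − 3×20)×12 = 1704 mm² (U = 1.0, A_e = A_n). φR_n = 0.75 × 400 × 1704 = 511.2 kN.
Tension yield (gross): A_g = 202×12 = 2424 mm². φR_n = 0.90 × 250 × 2424 = 545.4 kN.
Block shear: shear path 2×[22+1×51] = 2×73 mm, A_gv = 1752, A_nv = 2×(73 − 1.5×20)×12 = 1032 mm²; tension across gage: (92 − 2×20)×12 = 624 mm². R_n = min(0.6×400×1032, 0.6×250×1752) + 1.0×400×624 = min(247.68, 262.8) + 249.6 = 497.28 kN. φR_n = 0.75 × 497.28 = 373.0 kN.
Governing: min(523.9, 583.2, 511.2, 545.4, 373.0) = 373.0 kN → block shear.

373.0 kN (block shear governs)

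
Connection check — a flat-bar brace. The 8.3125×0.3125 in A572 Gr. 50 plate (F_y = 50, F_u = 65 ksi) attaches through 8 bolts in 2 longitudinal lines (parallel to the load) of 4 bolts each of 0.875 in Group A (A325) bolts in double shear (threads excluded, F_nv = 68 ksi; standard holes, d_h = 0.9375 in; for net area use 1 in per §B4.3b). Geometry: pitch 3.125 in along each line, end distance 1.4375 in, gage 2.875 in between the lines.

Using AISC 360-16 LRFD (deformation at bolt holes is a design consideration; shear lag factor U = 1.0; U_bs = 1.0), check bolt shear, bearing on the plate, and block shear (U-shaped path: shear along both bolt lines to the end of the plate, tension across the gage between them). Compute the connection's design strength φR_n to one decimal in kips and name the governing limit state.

162.2 kips (block shear governs)

Bolt shear: A_b = π(0.875)²/4 = 0.60132 in². φR_n = 0.75 × 68 × 0.60132 × 8 × 2 = 490.7 kips.
Bearing (0.3125 in plate, F_u = 65 ksi): end bolts L_c = 1.4375 − 0.9375/2 = 0.96875, R_n = min(1.2×0.96875×0.3125×65, 2.4×0.875×0.3125×65) = 23.613 kips/bolt; interior L_c = 3.125 − 0.9375 = 2.1875, R_n = 42.656 kips/bolt. φR_n = 0.75 × (2×23.613 + 6×42.656) = 227.4 kips.
Block shear: shear path 2×[1.4375+3×3.125] = 2×10.8125 in, A_gv = 6.7578, A_nv = 2×(10.8125 − 3.5×1)×0.3125 = 4.5703 in²; tension across gage: (2.875 − 1×1)×0.3125 = 0.58594 in². R_n = min(0.6×65×4.5703, 0.6×50×6.7578) + 1.0×65×0.58594 = min(178.24, 202.73) + 38.086 = 216.33 kips. φR_n = 0.75 × 216.33 = 162.2 kips.
Governing: min(490.7, 227.4, 162.2) = 162.2 kips → block shear.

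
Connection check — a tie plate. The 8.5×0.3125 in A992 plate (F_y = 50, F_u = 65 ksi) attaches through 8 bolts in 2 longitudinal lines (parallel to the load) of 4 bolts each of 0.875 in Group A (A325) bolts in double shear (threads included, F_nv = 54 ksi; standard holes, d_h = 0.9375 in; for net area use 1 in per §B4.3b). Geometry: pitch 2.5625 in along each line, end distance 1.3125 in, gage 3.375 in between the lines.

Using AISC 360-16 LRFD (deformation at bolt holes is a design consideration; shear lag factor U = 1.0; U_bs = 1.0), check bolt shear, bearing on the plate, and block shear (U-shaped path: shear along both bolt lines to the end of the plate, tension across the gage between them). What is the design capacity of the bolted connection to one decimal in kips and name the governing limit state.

Bolt shear: A_b = π(0.875)²/4 = 0.60132 in². φR_n = 0.75 × 54 × 0.60132 × 8 × 2 = 389.7 kips.
Bearing (0.3125 in plate, F_u = 65 ksi): end bolts L_c = 1.3125 − 0.9375/2 = 0.84375, R_n = min(1.2×0.84375×0.3125×65, 2.4×0.875×0.3125×65) = 20.566 kips/bolt; interior L_c = 2.5625 − 0.9375 = 1.625, R_n = 39.609 kips/bolt. φR_n = 0.75 × (2×20.566 + 6×39.609) = 209.1 kips.
Block shear: shear path 2×[1.3125+3×2.5625] = 2×9 in, A_gv = 5.625, A_nv = 2×(9 − 3.5×1)×0.3125 = 3.4375 in²; tension across gage: (3.375 − 1×1)×0.3125 = 0.74219 in². R_n = min(0.6×65×3.4375, 0.6×50×5.625) + 1.0×65×0.74219 = min(134.06, 168.75) + 48.242 = 182.3 kips. φR_n = 0.75 × 182.3 = 136.7 kips.
Governing: min(389.7, 209.1, 136.7) = 136.7 kips → block shear.

136.7 kips (block shear governs)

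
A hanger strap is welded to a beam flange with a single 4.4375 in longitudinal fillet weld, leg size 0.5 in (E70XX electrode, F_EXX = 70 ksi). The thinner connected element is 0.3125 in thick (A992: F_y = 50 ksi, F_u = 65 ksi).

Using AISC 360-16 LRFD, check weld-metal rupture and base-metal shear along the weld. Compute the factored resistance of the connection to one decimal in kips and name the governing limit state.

40.6 kips (base-metal shear governs)

Weld metal: throat = 0.707×0.5 = 0.3535 in, L = 4.4375 in. φR_n = 0.75 × 0.6 × 70 × 0.3535 × 4.4375 = 49.4 kips.
Base metal shear (0.3125 in plate): yield φR_n = 1.0×0.6×50×0.3125×4.4375 = 41.6 kips; rupture φR_n = 0.75×0.6×65×0.3125×4.4375 = 40.6 kips; take 40.6 kips (rupture).
Governing: min(49.4, 40.6) = 40.6 kips → base-metal shear.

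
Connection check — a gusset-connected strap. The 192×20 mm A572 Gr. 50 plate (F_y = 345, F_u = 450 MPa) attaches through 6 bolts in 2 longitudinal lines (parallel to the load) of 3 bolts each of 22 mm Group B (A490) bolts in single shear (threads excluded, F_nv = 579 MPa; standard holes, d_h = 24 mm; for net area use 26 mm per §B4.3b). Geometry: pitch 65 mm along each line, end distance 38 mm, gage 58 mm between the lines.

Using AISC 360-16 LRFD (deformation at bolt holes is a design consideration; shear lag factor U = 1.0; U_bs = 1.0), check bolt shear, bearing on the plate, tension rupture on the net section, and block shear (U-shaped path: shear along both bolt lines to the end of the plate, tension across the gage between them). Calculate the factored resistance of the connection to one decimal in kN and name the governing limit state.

Bolt shear: A_b = π(22)²/4 = 380.13 mm². φR_n = 0.75 × 579 × 380.13 × 6 × 1 = 990.4 kN.
Bearing (20 mm plate, F_u = 450 MPa): end bolts L_c = 38 − 24/2 = 26, R_n = min(1.2×26×20×450, 2.4×22×20×450) = 280.8 kN/bolt; interior L_c = 65 − 24 = 41, R_n = 442.8 kN/bolt. φR_n = 0.75 × (2×280.8 + 4×442.8) = 1749.6 kN.
Tension rupture (net): A_n = (192 − 2×26)×20 = 2800 mm² (U = 1.0, A_e = A_n). φR_n = 0.75 × 450 × 2800 = 945.0 kN.
Block shear: shear path 2×[38+2×65] = 2×168 mm, A_gv = 6720, A_nv = 2×(168 − 2.5×26)×20 = 4120 mm²; tension across gage: (58 − 1×26)×20 = 640 mm². R_n = min(0.6×450×4120, 0.6×345×6720) + 1.0×450×640 = min(1112.4, 1391) + 288 = 1400.4 kN. φR_n = 0.75 × 1400.4 = 1050.3 kN.
Governing: min(990.4, 1749.6, 945.0, 1050.3) = 945.0 kN → net-section rupture.

945.0 kN (net-section rupture governs)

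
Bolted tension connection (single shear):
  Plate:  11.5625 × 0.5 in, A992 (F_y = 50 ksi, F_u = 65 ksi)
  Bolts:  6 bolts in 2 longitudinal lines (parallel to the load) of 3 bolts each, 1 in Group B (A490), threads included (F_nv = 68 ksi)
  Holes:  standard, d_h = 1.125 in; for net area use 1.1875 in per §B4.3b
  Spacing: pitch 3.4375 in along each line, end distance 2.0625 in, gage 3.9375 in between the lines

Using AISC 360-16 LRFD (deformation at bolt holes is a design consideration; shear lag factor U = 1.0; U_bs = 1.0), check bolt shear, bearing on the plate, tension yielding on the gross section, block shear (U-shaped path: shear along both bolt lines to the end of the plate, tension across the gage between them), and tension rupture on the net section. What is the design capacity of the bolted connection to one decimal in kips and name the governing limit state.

223.9 kips (net-section rupture governs)

Bolt shear: A_b = π(1)²/4 = 0.7854 in². φR_n = 0.75 × 68 × 0.7854 × 6 × 1 = 240.3 kips.
Bearing (0.5 in plate, F_u = 65 ksi): end bolts L_c = 2.0625 − 1.125/2 = 1.5, R_n = min(1.2×1.5×0.5×65, 2.4×1×0.5×65) = 58.5 kips/bolt; interior L_c = 3.4375 − 1.125 = 2.3125, R_n = 78 kips/bolt. φR_n = 0.75 × (2×58.5 + 4×78) = 321.8 kips.
Tension yield (gross): A_g = 11.5625×0.5 = 5.7813 in². φR_n = 0.90 × 50 × 5.7813 = 260.2 kips.
Block shear: shear path 2×[2.0625+2×3.4375] = 2×8.9375 in, A_gv = 8.9375, A_nv = 2×(8.9375 − 2.5×1.1875)×0.5 = 5.9688 in²; tension across gage: (3.9375 − 1×1.1875)×0.5 = 1.375 in². R_n = min(0.6×65×5.9688, 0.6×50×8.9375) + 1.0×65×1.375 = min(232.78, 268.13) + 89.375 = 322.16 kips. φR_n = 0.75 × 322.16 = 241.6 kips.
Tension rupture (net): A_n = (11.5625 − 2×1.1875)×0.5 = 4.5938 in² (U = 1.0, A_e = A_n). φR_n = 0.75 × 65 × 4.5938 = 223.9 kips.
Governing: min(240.3, 321.8, 260.2, 241.6, 223.9) = 223.9 kips → net-section rupture.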